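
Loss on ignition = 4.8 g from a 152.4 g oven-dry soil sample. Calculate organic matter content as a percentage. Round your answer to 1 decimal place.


Step 1: OM% = 100 * LOI / sample mass
Step 2: OM = 100 * 4.8 / 152.4
Step 3: OM = 3.1%

3.1


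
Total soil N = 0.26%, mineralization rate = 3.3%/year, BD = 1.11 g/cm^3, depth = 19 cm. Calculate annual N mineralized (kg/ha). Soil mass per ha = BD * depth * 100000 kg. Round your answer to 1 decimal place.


Step 1: Soil mass per ha = BD * depth * 100000 = 1.11 * 19 * 100000 = 2109000 kg
Step 2: Total N pool = soil mass * N%/100 = 2109000 * 0.26/100 = 5483.4 kg/ha
Step 3: N mineralized = N pool * rate%/100 = 5483.4 * 3.3/100 = 181.0 kg/ha/yr

181.0


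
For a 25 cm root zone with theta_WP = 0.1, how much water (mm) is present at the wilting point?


Step 1: Water (mm) = theta_WP * depth * 10
Step 2: Water = 0.1 * 25 * 10
Step 3: Water = 25.0 mm

25.0


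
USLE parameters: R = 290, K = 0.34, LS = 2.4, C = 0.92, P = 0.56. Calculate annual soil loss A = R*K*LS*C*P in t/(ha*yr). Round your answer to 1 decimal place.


Step 1: A = R * K * LS * C * P
Step 2: R * K = 290 * 0.34 = 98.6
Step 3: (R*K) * LS = 98.6 * 2.4 = 236.64
Step 4: * C * P = 236.64 * 0.92 * 0.56 = 121.9
Step 5: A = 121.9 t/(ha*yr)

121.9


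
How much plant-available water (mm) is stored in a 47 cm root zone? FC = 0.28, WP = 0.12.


Step 1: Available water = (FC - WP) * depth * 10
Step 2: AW = (0.28 - 0.12) * 47 * 10
Step 3: AW = 0.16 * 47 * 10
Step 4: AW = 75.2 mm

75.2


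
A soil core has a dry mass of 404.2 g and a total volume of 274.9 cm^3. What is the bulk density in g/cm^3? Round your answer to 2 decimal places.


Step 1: Identify the formula: BD = dry mass / volume
Step 2: Substitute values: BD = 404.2 / 274.9
Step 3: BD = 1.47 g/cm^3

1.47


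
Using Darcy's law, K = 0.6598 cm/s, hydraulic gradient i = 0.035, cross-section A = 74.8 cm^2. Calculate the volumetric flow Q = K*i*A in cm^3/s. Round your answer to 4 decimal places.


Step 1: Apply Darcy's law: Q = K * i * A
Step 2: Q = 0.6598 * 0.035 * 74.8
Step 3: Q = 1.7274 cm^3/s

1.7274


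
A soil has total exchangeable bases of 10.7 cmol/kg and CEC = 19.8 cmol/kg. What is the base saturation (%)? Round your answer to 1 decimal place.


Step 1: BS = 100 * (sum of bases) / CEC
Step 2: BS = 100 * 10.7 / 19.8
Step 3: BS = 54.0%

54.0


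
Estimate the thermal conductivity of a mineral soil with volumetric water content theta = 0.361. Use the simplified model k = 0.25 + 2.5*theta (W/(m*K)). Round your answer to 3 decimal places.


Step 1: k = 0.25 + 2.5 * theta
Step 2: k = 0.25 + 2.5 * 0.361
Step 3: k = 0.25 + 0.903
Step 4: k = 1.153 W/(m*K)

1.153


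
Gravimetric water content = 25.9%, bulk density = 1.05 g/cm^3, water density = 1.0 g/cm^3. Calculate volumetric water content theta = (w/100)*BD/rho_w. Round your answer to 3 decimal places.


Step 1: theta = (w / 100) * BD / rho_w
Step 2: theta = (25.9 / 100) * 1.05 / 1.0
Step 3: theta = 0.259 * 1.05
Step 4: theta = 0.272

0.272


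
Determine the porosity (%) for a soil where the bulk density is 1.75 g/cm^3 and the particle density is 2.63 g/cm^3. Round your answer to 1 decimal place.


Step 1: Formula: n = 100 * (1 - BD / PD)
Step 2: n = 100 * (1 - 1.75 / 2.63)
Step 3: n = 100 * (1 - 0.6654)
Step 4: n = 33.5%

33.5


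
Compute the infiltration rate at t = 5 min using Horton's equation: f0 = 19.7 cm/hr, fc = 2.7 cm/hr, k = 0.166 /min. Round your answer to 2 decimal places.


Step 1: f = fc + (f0 - fc) * exp(-k * t)
Step 2: exp(-0.166 * 5) = 0.436049
Step 3: f = 2.7 + (19.7 - 2.7) * 0.436049
Step 4: f = 2.7 + 17.0 * 0.436049
Step 5: f = 10.11 cm/hr

10.11


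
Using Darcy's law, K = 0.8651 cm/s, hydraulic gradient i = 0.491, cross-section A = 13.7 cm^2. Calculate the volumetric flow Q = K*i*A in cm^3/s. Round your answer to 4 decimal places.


Step 1: Apply Darcy's law: Q = K * i * A
Step 2: Q = 0.8651 * 0.491 * 13.7
Step 3: Q = 5.8193 cm^3/s

5.8193


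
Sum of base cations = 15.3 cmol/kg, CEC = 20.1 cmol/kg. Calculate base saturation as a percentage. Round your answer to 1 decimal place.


Step 1: BS = 100 * (sum of bases) / CEC
Step 2: BS = 100 * 15.3 / 20.1
Step 3: BS = 76.1%

76.1


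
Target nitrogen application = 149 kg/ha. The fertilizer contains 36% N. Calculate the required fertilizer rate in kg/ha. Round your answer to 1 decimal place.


Step 1: Fertilizer rate = target N / (N content / 100)
Step 2: Rate = 149 / (36 / 100)
Step 3: Rate = 149 / 0.36
Step 4: Rate = 413.9 kg/ha

413.9


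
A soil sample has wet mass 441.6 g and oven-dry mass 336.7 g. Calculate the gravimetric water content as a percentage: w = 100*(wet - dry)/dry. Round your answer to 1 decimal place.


Step 1: Water mass = wet - dry = 441.6 - 336.7 = 104.9 g
Step 2: w = 100 * water mass / dry mass
Step 3: w = 100 * 104.9 / 336.7 = 31.2%

31.2


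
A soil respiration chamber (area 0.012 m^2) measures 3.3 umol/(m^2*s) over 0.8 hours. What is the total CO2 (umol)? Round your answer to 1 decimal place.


Step 1: Convert time to seconds: 0.8 hr * 3600 = 2880.0 s
Step 2: Total = flux * area * time_s
Step 3: Total = 3.3 * 0.012 * 2880.0
Step 4: Total = 114.0 umol

114.0


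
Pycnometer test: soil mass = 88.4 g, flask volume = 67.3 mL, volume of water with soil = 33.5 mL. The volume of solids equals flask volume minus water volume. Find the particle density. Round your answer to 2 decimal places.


Step 1: Volume of solids = flask volume - water volume with soil
Step 2: V_solids = 67.3 - 33.5 = 33.8 mL
Step 3: Particle density = mass / V_solids = 88.4 / 33.8 = 2.62 g/cm^3

2.62


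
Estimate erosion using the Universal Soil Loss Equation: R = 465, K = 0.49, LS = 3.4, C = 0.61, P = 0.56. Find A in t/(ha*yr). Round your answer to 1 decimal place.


Step 1: A = R * K * LS * C * P
Step 2: R * K = 465 * 0.49 = 227.85
Step 3: (R*K) * LS = 227.85 * 3.4 = 774.69
Step 4: * C * P = 774.69 * 0.61 * 0.56 = 264.6
Step 5: A = 264.6 t/(ha*yr)

264.6


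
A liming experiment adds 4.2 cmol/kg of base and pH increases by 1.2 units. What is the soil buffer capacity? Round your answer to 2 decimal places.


Step 1: BC = change in base / change in pH
Step 2: BC = 4.2 / 1.2
Step 3: BC = 3.5 cmol/(kg*pH unit)

3.5


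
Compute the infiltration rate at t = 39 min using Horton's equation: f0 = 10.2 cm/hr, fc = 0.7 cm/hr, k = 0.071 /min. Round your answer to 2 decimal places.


Step 1: f = fc + (f0 - fc) * exp(-k * t)
Step 2: exp(-0.071 * 39) = 0.062725
Step 3: f = 0.7 + (10.2 - 0.7) * 0.062725
Step 4: f = 0.7 + 9.5 * 0.062725
Step 5: f = 1.3 cm/hr

1.3


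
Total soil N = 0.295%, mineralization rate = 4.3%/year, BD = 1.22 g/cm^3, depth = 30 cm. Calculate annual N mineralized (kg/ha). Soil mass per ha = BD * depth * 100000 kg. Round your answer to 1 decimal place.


Step 1: Soil mass per ha = BD * depth * 100000 = 1.22 * 30 * 100000 = 3660000 kg
Step 2: Total N pool = soil mass * N%/100 = 3660000 * 0.295/100 = 10797.0 kg/ha
Step 3: N mineralized = N pool * rate%/100 = 10797.0 * 4.3/100 = 464.3 kg/ha/yr

464.3


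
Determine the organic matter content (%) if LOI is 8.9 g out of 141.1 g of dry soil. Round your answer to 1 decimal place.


Step 1: OM% = 100 * LOI / sample mass
Step 2: OM = 100 * 8.9 / 141.1
Step 3: OM = 6.3%

6.3


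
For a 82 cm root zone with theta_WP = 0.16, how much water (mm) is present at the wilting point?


Step 1: Water (mm) = theta_WP * depth * 10
Step 2: Water = 0.16 * 82 * 10
Step 3: Water = 131.2 mm

131.2


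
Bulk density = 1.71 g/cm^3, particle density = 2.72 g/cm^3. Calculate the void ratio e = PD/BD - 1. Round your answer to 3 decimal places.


Step 1: e = PD / BD - 1
Step 2: e = 2.72 / 1.71 - 1
Step 3: e = 1.59064 - 1
Step 4: e = 0.591

0.591


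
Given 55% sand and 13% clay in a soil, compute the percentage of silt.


Step 1: sand + silt + clay = 100%
Step 2: silt = 100 - sand - clay
Step 3: silt = 100 - 55 - 13
Step 4: silt = 32%

32


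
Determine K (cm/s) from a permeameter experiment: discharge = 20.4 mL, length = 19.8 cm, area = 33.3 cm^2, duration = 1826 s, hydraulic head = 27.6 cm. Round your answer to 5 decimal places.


Step 1: K = Q * L / (A * t * h)
Step 2: Numerator = 20.4 * 19.8 = 403.92
Step 3: Denominator = 33.3 * 1826 * 27.6 = 1678240.08
Step 4: K = 403.92 / 1678240.08 = 0.00024 cm/s

0.00024


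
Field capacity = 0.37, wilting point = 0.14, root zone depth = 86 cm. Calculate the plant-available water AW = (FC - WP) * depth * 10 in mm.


Step 1: Available water = (FC - WP) * depth * 10
Step 2: AW = (0.37 - 0.14) * 86 * 10
Step 3: AW = 0.23 * 86 * 10
Step 4: AW = 197.8 mm

197.8


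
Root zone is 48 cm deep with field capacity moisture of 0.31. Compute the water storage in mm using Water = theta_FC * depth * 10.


Step 1: Water (mm) = theta_FC * depth (cm) * 10
Step 2: Water = 0.31 * 48 * 10
Step 3: Water = 148.8 mm

148.8


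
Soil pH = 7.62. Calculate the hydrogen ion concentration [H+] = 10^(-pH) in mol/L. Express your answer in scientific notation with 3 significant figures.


Step 1: [H+] = 10^(-pH)
Step 2: [H+] = 10^(-7.62)
Step 3: [H+] = 2.40e-08 mol/L

2.40e-08


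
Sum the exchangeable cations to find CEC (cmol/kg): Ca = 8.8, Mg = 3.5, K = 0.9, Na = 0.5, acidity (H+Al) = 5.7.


Step 1: CEC = Ca + Mg + K + Na + (H+Al)
Step 2: CEC = 8.8 + 3.5 + 0.9 + 0.5 + 5.7
Step 3: CEC = 19.4 cmol/kg

19.4


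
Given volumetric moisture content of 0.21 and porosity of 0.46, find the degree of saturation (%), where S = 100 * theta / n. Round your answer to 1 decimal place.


Step 1: S = 100 * theta_v / n
Step 2: S = 100 * 0.21 / 0.46
Step 3: S = 45.7%

45.7


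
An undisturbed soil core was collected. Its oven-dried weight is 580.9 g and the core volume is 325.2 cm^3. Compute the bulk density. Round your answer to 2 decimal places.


Step 1: Identify the formula: BD = dry mass / volume
Step 2: Substitute values: BD = 580.9 / 325.2
Step 3: BD = 1.79 g/cm^3

1.79


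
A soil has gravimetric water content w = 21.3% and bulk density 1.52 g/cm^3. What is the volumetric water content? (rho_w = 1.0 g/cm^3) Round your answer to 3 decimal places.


Step 1: theta = (w / 100) * BD / rho_w
Step 2: theta = (21.3 / 100) * 1.52 / 1.0
Step 3: theta = 0.213 * 1.52
Step 4: theta = 0.324

0.324


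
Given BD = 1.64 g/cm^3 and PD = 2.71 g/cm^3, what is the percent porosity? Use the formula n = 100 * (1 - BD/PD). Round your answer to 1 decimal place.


Step 1: Formula: n = 100 * (1 - BD / PD)
Step 2: n = 100 * (1 - 1.64 / 2.71)
Step 3: n = 100 * (1 - 0.60517)
Step 4: n = 39.5%

39.5


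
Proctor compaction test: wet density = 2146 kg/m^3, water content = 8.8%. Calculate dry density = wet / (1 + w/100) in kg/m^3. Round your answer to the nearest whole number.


Step 1: Dry density = wet density / (1 + w/100)
Step 2: Dry density = 2146 / (1 + 8.8/100)
Step 3: Dry density = 2146 / 1.088
Step 4: Dry density = 1972 kg/m^3

1972


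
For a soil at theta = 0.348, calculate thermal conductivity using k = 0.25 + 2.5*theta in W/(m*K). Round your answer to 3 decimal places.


Step 1: k = 0.25 + 2.5 * theta
Step 2: k = 0.25 + 2.5 * 0.348
Step 3: k = 0.25 + 0.87
Step 4: k = 1.12 W/(m*K)

1.12


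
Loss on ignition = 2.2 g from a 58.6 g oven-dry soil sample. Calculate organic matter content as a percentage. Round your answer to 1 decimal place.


Step 1: OM% = 100 * LOI / sample mass
Step 2: OM = 100 * 2.2 / 58.6
Step 3: OM = 3.8%

3.8


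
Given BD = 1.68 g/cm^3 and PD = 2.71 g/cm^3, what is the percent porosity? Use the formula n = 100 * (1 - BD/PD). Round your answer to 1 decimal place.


Step 1: Formula: n = 100 * (1 - BD / PD)
Step 2: n = 100 * (1 - 1.68 / 2.71)
Step 3: n = 100 * (1 - 0.61993)
Step 4: n = 38.0%

38.0


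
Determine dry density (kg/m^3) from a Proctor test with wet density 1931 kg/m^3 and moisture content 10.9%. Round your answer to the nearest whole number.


Step 1: Dry density = wet density / (1 + w/100)
Step 2: Dry density = 1931 / (1 + 10.9/100)
Step 3: Dry density = 1931 / 1.109
Step 4: Dry density = 1741 kg/m^3

1741


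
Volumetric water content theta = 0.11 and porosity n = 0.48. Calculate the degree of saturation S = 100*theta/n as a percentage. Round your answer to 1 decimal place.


Step 1: S = 100 * theta_v / n
Step 2: S = 100 * 0.11 / 0.48
Step 3: S = 22.9%

22.9


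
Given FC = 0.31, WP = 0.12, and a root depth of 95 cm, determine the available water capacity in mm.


Step 1: Available water = (FC - WP) * depth * 10
Step 2: AW = (0.31 - 0.12) * 95 * 10
Step 3: AW = 0.19 * 95 * 10
Step 4: AW = 180.5 mm

180.5


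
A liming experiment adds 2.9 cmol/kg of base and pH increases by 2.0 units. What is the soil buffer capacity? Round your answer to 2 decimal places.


Step 1: BC = change in base / change in pH
Step 2: BC = 2.9 / 2.0
Step 3: BC = 1.45 cmol/(kg*pH unit)

1.45


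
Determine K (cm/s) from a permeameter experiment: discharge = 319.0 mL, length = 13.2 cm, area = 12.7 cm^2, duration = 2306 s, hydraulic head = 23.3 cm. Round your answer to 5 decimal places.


Step 1: K = Q * L / (A * t * h)
Step 2: Numerator = 319.0 * 13.2 = 4210.8
Step 3: Denominator = 12.7 * 2306 * 23.3 = 682368.46
Step 4: K = 4210.8 / 682368.46 = 0.00617 cm/s

0.00617


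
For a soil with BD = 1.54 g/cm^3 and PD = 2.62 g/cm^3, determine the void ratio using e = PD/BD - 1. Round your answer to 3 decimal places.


Step 1: e = PD / BD - 1
Step 2: e = 2.62 / 1.54 - 1
Step 3: e = 1.7013 - 1
Step 4: e = 0.701

0.701


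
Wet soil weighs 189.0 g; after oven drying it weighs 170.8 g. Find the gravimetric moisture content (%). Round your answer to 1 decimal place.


Step 1: Water mass = wet - dry = 189.0 - 170.8 = 18.2 g
Step 2: w = 100 * water mass / dry mass
Step 3: w = 100 * 18.2 / 170.8 = 10.7%

10.7


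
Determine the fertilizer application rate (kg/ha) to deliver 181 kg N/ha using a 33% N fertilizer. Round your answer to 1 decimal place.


Step 1: Fertilizer rate = target N / (N content / 100)
Step 2: Rate = 181 / (33 / 100)
Step 3: Rate = 181 / 0.33
Step 4: Rate = 548.5 kg/ha

548.5


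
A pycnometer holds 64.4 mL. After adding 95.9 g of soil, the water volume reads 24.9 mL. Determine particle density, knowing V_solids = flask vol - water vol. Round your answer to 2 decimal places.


Step 1: Volume of solids = flask volume - water volume with soil
Step 2: V_solids = 64.4 - 24.9 = 39.5 mL
Step 3: Particle density = mass / V_solids = 95.9 / 39.5 = 2.43 g/cm^3

2.43


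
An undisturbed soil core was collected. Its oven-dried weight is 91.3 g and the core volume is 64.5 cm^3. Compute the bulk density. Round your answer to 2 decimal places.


Step 1: Identify the formula: BD = dry mass / volume
Step 2: Substitute values: BD = 91.3 / 64.5
Step 3: BD = 1.42 g/cm^3

1.42


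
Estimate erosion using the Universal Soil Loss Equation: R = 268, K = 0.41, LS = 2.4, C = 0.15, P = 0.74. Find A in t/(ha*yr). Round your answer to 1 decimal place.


Step 1: A = R * K * LS * C * P
Step 2: R * K = 268 * 0.41 = 109.88
Step 3: (R*K) * LS = 109.88 * 2.4 = 263.712
Step 4: * C * P = 263.712 * 0.15 * 0.74 = 29.3
Step 5: A = 29.3 t/(ha*yr)

29.3


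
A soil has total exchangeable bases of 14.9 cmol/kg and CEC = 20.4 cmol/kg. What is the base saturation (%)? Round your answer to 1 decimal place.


Step 1: BS = 100 * (sum of bases) / CEC
Step 2: BS = 100 * 14.9 / 20.4
Step 3: BS = 73.0%

73.0


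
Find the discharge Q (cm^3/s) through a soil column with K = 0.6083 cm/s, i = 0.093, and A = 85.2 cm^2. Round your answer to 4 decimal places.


Step 1: Apply Darcy's law: Q = K * i * A
Step 2: Q = 0.6083 * 0.093 * 85.2
Step 3: Q = 4.8199 cm^3/s

4.8199


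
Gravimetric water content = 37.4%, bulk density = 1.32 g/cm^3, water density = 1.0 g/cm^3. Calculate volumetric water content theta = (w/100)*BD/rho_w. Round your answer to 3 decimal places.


Step 1: theta = (w / 100) * BD / rho_w
Step 2: theta = (37.4 / 100) * 1.32 / 1.0
Step 3: theta = 0.374 * 1.32
Step 4: theta = 0.494

0.494


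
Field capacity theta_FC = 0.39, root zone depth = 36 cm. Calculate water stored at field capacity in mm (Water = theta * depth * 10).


Step 1: Water (mm) = theta_FC * depth (cm) * 10
Step 2: Water = 0.39 * 36 * 10
Step 3: Water = 140.4 mm

140.4


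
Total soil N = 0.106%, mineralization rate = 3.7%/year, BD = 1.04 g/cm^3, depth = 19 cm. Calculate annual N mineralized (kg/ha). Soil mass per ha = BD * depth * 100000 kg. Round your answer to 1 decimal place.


Step 1: Soil mass per ha = BD * depth * 100000 = 1.04 * 19 * 100000 = 1976000 kg
Step 2: Total N pool = soil mass * N%/100 = 1976000 * 0.106/100 = 2094.56 kg/ha
Step 3: N mineralized = N pool * rate%/100 = 2094.56 * 3.7/100 = 77.5 kg/ha/yr

77.5


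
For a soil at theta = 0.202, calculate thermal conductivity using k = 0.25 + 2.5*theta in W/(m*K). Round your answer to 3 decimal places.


Step 1: k = 0.25 + 2.5 * theta
Step 2: k = 0.25 + 2.5 * 0.202
Step 3: k = 0.25 + 0.505
Step 4: k = 0.755 W/(m*K)

0.755


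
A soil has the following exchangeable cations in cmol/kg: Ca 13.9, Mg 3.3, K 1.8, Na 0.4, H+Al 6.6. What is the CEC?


Step 1: CEC = Ca + Mg + K + Na + (H+Al)
Step 2: CEC = 13.9 + 3.3 + 1.8 + 0.4 + 6.6
Step 3: CEC = 26.0 cmol/kg

26.0


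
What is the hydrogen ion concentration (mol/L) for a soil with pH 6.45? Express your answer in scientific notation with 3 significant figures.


Step 1: [H+] = 10^(-pH)
Step 2: [H+] = 10^(-6.45)
Step 3: [H+] = 3.55e-07 mol/L

3.55e-07


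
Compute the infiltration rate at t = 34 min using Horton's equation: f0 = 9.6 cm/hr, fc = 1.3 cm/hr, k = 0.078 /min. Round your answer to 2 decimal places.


Step 1: f = fc + (f0 - fc) * exp(-k * t)
Step 2: exp(-0.078 * 34) = 0.07051
Step 3: f = 1.3 + (9.6 - 1.3) * 0.07051
Step 4: f = 1.3 + 8.3 * 0.07051
Step 5: f = 1.89 cm/hr

1.89


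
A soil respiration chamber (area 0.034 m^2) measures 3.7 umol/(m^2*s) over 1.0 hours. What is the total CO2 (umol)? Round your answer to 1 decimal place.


Step 1: Convert time to seconds: 1.0 hr * 3600 = 3600.0 s
Step 2: Total = flux * area * time_s
Step 3: Total = 3.7 * 0.034 * 3600.0
Step 4: Total = 452.9 umol

452.9


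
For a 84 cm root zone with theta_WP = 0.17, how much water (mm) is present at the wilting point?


Step 1: Water (mm) = theta_WP * depth * 10
Step 2: Water = 0.17 * 84 * 10
Step 3: Water = 142.8 mm

142.8


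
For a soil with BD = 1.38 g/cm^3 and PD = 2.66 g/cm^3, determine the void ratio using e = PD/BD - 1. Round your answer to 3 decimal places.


Step 1: e = PD / BD - 1
Step 2: e = 2.66 / 1.38 - 1
Step 3: e = 1.92754 - 1
Step 4: e = 0.928

0.928


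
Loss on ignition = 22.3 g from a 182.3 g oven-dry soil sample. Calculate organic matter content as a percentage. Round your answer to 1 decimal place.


Step 1: OM% = 100 * LOI / sample mass
Step 2: OM = 100 * 22.3 / 182.3
Step 3: OM = 12.2%

12.2


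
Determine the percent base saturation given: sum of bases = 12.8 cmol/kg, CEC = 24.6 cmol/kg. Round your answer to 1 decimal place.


Step 1: BS = 100 * (sum of bases) / CEC
Step 2: BS = 100 * 12.8 / 24.6
Step 3: BS = 52.0%

52.0


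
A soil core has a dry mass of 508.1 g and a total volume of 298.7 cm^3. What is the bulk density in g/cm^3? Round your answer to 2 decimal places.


Step 1: Identify the formula: BD = dry mass / volume
Step 2: Substitute values: BD = 508.1 / 298.7
Step 3: BD = 1.7 g/cm^3

1.7


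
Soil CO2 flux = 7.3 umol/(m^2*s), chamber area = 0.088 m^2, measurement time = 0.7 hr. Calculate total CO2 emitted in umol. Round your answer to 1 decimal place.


Step 1: Convert time to seconds: 0.7 hr * 3600 = 2520.0 s
Step 2: Total = flux * area * time_s
Step 3: Total = 7.3 * 0.088 * 2520.0
Step 4: Total = 1618.8 umol

1618.8


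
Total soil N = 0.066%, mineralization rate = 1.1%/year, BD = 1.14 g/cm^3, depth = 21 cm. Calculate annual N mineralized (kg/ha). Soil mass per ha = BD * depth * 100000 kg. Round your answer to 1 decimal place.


Step 1: Soil mass per ha = BD * depth * 100000 = 1.14 * 21 * 100000 = 2394000 kg
Step 2: Total N pool = soil mass * N%/100 = 2394000 * 0.066/100 = 1580.04 kg/ha
Step 3: N mineralized = N pool * rate%/100 = 1580.04 * 1.1/100 = 17.4 kg/ha/yr

17.4


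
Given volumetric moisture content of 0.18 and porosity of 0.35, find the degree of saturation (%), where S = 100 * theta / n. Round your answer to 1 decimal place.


Step 1: S = 100 * theta_v / n
Step 2: S = 100 * 0.18 / 0.35
Step 3: S = 51.4%

51.4


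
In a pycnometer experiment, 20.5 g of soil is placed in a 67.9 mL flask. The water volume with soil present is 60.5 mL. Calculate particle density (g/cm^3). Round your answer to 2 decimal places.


Step 1: Volume of solids = flask volume - water volume with soil
Step 2: V_solids = 67.9 - 60.5 = 7.4 mL
Step 3: Particle density = mass / V_solids = 20.5 / 7.4 = 2.77 g/cm^3

2.77


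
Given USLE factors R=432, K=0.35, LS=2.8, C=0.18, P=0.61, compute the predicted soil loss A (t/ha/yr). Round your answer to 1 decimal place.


Step 1: A = R * K * LS * C * P
Step 2: R * K = 432 * 0.35 = 151.2
Step 3: (R*K) * LS = 151.2 * 2.8 = 423.36
Step 4: * C * P = 423.36 * 0.18 * 0.61 = 46.5
Step 5: A = 46.5 t/(ha*yr)

46.5


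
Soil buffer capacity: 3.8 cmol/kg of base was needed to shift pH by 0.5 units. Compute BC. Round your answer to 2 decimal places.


Step 1: BC = change in base / change in pH
Step 2: BC = 3.8 / 0.5
Step 3: BC = 7.6 cmol/(kg*pH unit)

7.6


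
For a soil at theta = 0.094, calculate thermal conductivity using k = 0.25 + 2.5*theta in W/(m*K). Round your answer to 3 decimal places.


Step 1: k = 0.25 + 2.5 * theta
Step 2: k = 0.25 + 2.5 * 0.094
Step 3: k = 0.25 + 0.235
Step 4: k = 0.485 W/(m*K)

0.485


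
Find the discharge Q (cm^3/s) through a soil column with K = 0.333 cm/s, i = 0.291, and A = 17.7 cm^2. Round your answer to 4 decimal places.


Step 1: Apply Darcy's law: Q = K * i * A
Step 2: Q = 0.333 * 0.291 * 17.7
Step 3: Q = 1.7152 cm^3/s

1.7152


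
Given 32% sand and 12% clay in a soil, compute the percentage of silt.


Step 1: sand + silt + clay = 100%
Step 2: silt = 100 - sand - clay
Step 3: silt = 100 - 32 - 12
Step 4: silt = 56%

56


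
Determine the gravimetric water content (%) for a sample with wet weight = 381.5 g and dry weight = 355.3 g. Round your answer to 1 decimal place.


Step 1: Water mass = wet - dry = 381.5 - 355.3 = 26.2 g
Step 2: w = 100 * water mass / dry mass
Step 3: w = 100 * 26.2 / 355.3 = 7.4%

7.4


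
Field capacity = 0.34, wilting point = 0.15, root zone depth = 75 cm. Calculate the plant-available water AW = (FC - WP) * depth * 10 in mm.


Step 1: Available water = (FC - WP) * depth * 10
Step 2: AW = (0.34 - 0.15) * 75 * 10
Step 3: AW = 0.19 * 75 * 10
Step 4: AW = 142.5 mm

142.5


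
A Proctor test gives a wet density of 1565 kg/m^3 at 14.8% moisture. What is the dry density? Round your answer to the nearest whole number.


Step 1: Dry density = wet density / (1 + w/100)
Step 2: Dry density = 1565 / (1 + 14.8/100)
Step 3: Dry density = 1565 / 1.148
Step 4: Dry density = 1363 kg/m^3

1363


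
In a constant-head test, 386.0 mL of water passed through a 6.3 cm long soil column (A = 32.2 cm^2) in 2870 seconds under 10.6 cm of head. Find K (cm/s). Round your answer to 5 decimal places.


Step 1: K = Q * L / (A * t * h)
Step 2: Numerator = 386.0 * 6.3 = 2431.8
Step 3: Denominator = 32.2 * 2870 * 10.6 = 979588.4
Step 4: K = 2431.8 / 979588.4 = 0.00248 cm/s

0.00248


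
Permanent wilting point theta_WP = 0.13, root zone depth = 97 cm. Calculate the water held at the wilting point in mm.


Step 1: Water (mm) = theta_WP * depth * 10
Step 2: Water = 0.13 * 97 * 10
Step 3: Water = 126.1 mm

126.1


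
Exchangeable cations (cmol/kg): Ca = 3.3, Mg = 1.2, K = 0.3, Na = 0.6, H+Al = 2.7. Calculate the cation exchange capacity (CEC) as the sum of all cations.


Step 1: CEC = Ca + Mg + K + Na + (H+Al)
Step 2: CEC = 3.3 + 1.2 + 0.3 + 0.6 + 2.7
Step 3: CEC = 8.1 cmol/kg

8.1


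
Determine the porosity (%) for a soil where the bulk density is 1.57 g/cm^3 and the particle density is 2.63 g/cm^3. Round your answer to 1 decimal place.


Step 1: Formula: n = 100 * (1 - BD / PD)
Step 2: n = 100 * (1 - 1.57 / 2.63)
Step 3: n = 100 * (1 - 0.59696)
Step 4: n = 40.3%

40.3


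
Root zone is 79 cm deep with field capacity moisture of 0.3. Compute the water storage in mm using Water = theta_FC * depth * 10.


Step 1: Water (mm) = theta_FC * depth (cm) * 10
Step 2: Water = 0.3 * 79 * 10
Step 3: Water = 237.0 mm

237.0


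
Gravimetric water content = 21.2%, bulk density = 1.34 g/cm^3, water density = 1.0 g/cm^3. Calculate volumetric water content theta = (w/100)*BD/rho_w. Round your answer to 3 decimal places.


Step 1: theta = (w / 100) * BD / rho_w
Step 2: theta = (21.2 / 100) * 1.34 / 1.0
Step 3: theta = 0.212 * 1.34
Step 4: theta = 0.284

0.284


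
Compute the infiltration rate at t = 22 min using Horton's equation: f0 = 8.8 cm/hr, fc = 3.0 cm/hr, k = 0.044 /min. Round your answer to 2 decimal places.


Step 1: f = fc + (f0 - fc) * exp(-k * t)
Step 2: exp(-0.044 * 22) = 0.379842
Step 3: f = 3.0 + (8.8 - 3.0) * 0.379842
Step 4: f = 3.0 + 5.8 * 0.379842
Step 5: f = 5.2 cm/hr

5.2


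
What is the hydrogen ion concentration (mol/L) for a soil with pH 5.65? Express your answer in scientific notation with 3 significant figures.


Step 1: [H+] = 10^(-pH)
Step 2: [H+] = 10^(-5.65)
Step 3: [H+] = 2.24e-06 mol/L

2.24e-06


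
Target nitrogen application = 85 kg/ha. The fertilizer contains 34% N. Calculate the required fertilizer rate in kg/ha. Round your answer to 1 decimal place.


Step 1: Fertilizer rate = target N / (N content / 100)
Step 2: Rate = 85 / (34 / 100)
Step 3: Rate = 85 / 0.34
Step 4: Rate = 250.0 kg/ha

250.0


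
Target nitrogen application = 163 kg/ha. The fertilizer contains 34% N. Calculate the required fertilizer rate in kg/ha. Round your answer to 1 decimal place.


Step 1: Fertilizer rate = target N / (N content / 100)
Step 2: Rate = 163 / (34 / 100)
Step 3: Rate = 163 / 0.34
Step 4: Rate = 479.4 kg/ha

479.4


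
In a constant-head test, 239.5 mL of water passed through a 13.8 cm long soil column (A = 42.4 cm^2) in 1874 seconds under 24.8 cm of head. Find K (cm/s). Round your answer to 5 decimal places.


Step 1: K = Q * L / (A * t * h)
Step 2: Numerator = 239.5 * 13.8 = 3305.1
Step 3: Denominator = 42.4 * 1874 * 24.8 = 1970548.48
Step 4: K = 3305.1 / 1970548.48 = 0.00168 cm/s

0.00168


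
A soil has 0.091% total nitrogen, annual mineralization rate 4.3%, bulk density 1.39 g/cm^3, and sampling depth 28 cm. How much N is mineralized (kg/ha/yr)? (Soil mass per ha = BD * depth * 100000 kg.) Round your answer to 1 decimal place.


Step 1: Soil mass per ha = BD * depth * 100000 = 1.39 * 28 * 100000 = 3892000 kg
Step 2: Total N pool = soil mass * N%/100 = 3892000 * 0.091/100 = 3541.72 kg/ha
Step 3: N mineralized = N pool * rate%/100 = 3541.72 * 4.3/100 = 152.3 kg/ha/yr

152.3


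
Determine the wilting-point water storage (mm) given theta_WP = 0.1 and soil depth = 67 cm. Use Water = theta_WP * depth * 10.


Step 1: Water (mm) = theta_WP * depth * 10
Step 2: Water = 0.1 * 67 * 10
Step 3: Water = 67.0 mm

67.0


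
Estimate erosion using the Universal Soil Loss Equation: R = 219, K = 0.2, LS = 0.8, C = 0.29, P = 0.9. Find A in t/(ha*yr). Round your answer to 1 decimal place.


Step 1: A = R * K * LS * C * P
Step 2: R * K = 219 * 0.2 = 43.8
Step 3: (R*K) * LS = 43.8 * 0.8 = 35.04
Step 4: * C * P = 35.04 * 0.29 * 0.9 = 9.1
Step 5: A = 9.1 t/(ha*yr)

9.1


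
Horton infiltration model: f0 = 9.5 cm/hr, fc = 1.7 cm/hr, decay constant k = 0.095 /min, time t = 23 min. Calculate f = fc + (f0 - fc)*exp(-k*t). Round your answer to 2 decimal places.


Step 1: f = fc + (f0 - fc) * exp(-k * t)
Step 2: exp(-0.095 * 23) = 0.112478
Step 3: f = 1.7 + (9.5 - 1.7) * 0.112478
Step 4: f = 1.7 + 7.8 * 0.112478
Step 5: f = 2.58 cm/hr

2.58


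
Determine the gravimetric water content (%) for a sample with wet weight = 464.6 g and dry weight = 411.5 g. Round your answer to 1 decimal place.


Step 1: Water mass = wet - dry = 464.6 - 411.5 = 53.1 g
Step 2: w = 100 * water mass / dry mass
Step 3: w = 100 * 53.1 / 411.5 = 12.9%

12.9


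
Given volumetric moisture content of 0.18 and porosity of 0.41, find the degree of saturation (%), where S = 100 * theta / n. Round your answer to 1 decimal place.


Step 1: S = 100 * theta_v / n
Step 2: S = 100 * 0.18 / 0.41
Step 3: S = 43.9%

43.9


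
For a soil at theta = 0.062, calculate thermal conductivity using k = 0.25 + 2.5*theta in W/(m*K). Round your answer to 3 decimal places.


Step 1: k = 0.25 + 2.5 * theta
Step 2: k = 0.25 + 2.5 * 0.062
Step 3: k = 0.25 + 0.155
Step 4: k = 0.405 W/(m*K)

0.405


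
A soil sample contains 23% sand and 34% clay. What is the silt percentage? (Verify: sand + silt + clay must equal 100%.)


Step 1: sand + silt + clay = 100%
Step 2: silt = 100 - sand - clay
Step 3: silt = 100 - 23 - 34
Step 4: silt = 43%

43


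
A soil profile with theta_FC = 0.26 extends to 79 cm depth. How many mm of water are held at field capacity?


Step 1: Water (mm) = theta_FC * depth (cm) * 10
Step 2: Water = 0.26 * 79 * 10
Step 3: Water = 205.4 mm

205.4


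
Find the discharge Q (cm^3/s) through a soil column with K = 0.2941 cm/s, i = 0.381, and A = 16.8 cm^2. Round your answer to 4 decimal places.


Step 1: Apply Darcy's law: Q = K * i * A
Step 2: Q = 0.2941 * 0.381 * 16.8
Step 3: Q = 1.8825 cm^3/s

1.8825


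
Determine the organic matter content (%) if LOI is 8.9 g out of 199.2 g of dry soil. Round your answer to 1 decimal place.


Step 1: OM% = 100 * LOI / sample mass
Step 2: OM = 100 * 8.9 / 199.2
Step 3: OM = 4.5%

4.5


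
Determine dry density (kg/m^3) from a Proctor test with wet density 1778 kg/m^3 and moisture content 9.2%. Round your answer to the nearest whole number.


Step 1: Dry density = wet density / (1 + w/100)
Step 2: Dry density = 1778 / (1 + 9.2/100)
Step 3: Dry density = 1778 / 1.092
Step 4: Dry density = 1628 kg/m^3

1628


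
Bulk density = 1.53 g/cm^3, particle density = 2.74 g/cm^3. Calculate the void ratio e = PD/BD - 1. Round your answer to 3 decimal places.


Step 1: e = PD / BD - 1
Step 2: e = 2.74 / 1.53 - 1
Step 3: e = 1.79085 - 1
Step 4: e = 0.791

0.791


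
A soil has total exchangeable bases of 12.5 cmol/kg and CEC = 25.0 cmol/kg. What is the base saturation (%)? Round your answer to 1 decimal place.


Step 1: BS = 100 * (sum of bases) / CEC
Step 2: BS = 100 * 12.5 / 25.0
Step 3: BS = 50.0%

50.0


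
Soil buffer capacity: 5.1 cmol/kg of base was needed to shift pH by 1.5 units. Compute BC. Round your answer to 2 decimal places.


Step 1: BC = change in base / change in pH
Step 2: BC = 5.1 / 1.5
Step 3: BC = 3.4 cmol/(kg*pH unit)

3.4


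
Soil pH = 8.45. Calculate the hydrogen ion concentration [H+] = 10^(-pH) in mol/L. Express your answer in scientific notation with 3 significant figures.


Step 1: [H+] = 10^(-pH)
Step 2: [H+] = 10^(-8.45)
Step 3: [H+] = 3.55e-09 mol/L

3.55e-09


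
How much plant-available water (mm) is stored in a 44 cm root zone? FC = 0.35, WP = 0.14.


Step 1: Available water = (FC - WP) * depth * 10
Step 2: AW = (0.35 - 0.14) * 44 * 10
Step 3: AW = 0.21 * 44 * 10
Step 4: AW = 92.4 mm

92.4


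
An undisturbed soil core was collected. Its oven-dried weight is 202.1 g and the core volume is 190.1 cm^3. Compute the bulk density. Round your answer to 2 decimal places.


Step 1: Identify the formula: BD = dry mass / volume
Step 2: Substitute values: BD = 202.1 / 190.1
Step 3: BD = 1.06 g/cm^3

1.06


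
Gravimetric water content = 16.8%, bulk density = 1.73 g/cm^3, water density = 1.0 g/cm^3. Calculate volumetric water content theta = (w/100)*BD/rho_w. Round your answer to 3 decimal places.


Step 1: theta = (w / 100) * BD / rho_w
Step 2: theta = (16.8 / 100) * 1.73 / 1.0
Step 3: theta = 0.168 * 1.73
Step 4: theta = 0.291

0.291


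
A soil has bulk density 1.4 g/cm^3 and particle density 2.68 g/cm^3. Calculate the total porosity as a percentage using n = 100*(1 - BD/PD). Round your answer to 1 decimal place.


Step 1: Formula: n = 100 * (1 - BD / PD)
Step 2: n = 100 * (1 - 1.4 / 2.68)
Step 3: n = 100 * (1 - 0.52239)
Step 4: n = 47.8%

47.8


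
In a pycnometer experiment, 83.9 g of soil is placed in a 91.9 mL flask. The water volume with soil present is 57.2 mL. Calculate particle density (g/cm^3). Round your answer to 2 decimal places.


Step 1: Volume of solids = flask volume - water volume with soil
Step 2: V_solids = 91.9 - 57.2 = 34.7 mL
Step 3: Particle density = mass / V_solids = 83.9 / 34.7 = 2.42 g/cm^3

2.42


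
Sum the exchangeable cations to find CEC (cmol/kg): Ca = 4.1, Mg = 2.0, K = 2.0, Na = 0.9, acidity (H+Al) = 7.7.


Step 1: CEC = Ca + Mg + K + Na + (H+Al)
Step 2: CEC = 4.1 + 2.0 + 2.0 + 0.9 + 7.7
Step 3: CEC = 16.7 cmol/kg

16.7


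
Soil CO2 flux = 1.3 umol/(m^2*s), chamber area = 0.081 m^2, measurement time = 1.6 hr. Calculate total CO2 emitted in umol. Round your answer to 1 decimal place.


Step 1: Convert time to seconds: 1.6 hr * 3600 = 5760.0 s
Step 2: Total = flux * area * time_s
Step 3: Total = 1.3 * 0.081 * 5760.0
Step 4: Total = 606.5 umol

606.5


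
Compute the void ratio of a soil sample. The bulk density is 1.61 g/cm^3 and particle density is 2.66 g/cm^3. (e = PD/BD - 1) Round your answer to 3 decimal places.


Step 1: e = PD / BD - 1
Step 2: e = 2.66 / 1.61 - 1
Step 3: e = 1.65217 - 1
Step 4: e = 0.652

0.652


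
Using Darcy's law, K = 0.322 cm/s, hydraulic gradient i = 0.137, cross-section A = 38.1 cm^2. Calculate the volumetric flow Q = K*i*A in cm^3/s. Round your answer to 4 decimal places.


Step 1: Apply Darcy's law: Q = K * i * A
Step 2: Q = 0.322 * 0.137 * 38.1
Step 3: Q = 1.6807 cm^3/s

1.6807


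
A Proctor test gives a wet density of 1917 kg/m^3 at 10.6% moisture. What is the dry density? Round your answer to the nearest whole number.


Step 1: Dry density = wet density / (1 + w/100)
Step 2: Dry density = 1917 / (1 + 10.6/100)
Step 3: Dry density = 1917 / 1.106
Step 4: Dry density = 1733 kg/m^3

1733


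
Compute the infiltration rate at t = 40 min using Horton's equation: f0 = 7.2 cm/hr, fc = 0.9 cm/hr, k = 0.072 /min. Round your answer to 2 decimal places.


Step 1: f = fc + (f0 - fc) * exp(-k * t)
Step 2: exp(-0.072 * 40) = 0.056135
Step 3: f = 0.9 + (7.2 - 0.9) * 0.056135
Step 4: f = 0.9 + 6.3 * 0.056135
Step 5: f = 1.25 cm/hr

1.25


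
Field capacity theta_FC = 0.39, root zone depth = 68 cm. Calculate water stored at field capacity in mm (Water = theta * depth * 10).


Step 1: Water (mm) = theta_FC * depth (cm) * 10
Step 2: Water = 0.39 * 68 * 10
Step 3: Water = 265.2 mm

265.2


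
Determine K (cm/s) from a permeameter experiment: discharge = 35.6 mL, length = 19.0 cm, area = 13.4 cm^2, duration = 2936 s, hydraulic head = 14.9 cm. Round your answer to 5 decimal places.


Step 1: K = Q * L / (A * t * h)
Step 2: Numerator = 35.6 * 19.0 = 676.4
Step 3: Denominator = 13.4 * 2936 * 14.9 = 586201.76
Step 4: K = 676.4 / 586201.76 = 0.00115 cm/s

0.00115


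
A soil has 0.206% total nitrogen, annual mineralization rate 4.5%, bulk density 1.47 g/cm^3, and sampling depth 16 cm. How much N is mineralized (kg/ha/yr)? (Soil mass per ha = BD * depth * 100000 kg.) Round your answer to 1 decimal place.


Step 1: Soil mass per ha = BD * depth * 100000 = 1.47 * 16 * 100000 = 2352000 kg
Step 2: Total N pool = soil mass * N%/100 = 2352000 * 0.206/100 = 4845.12 kg/ha
Step 3: N mineralized = N pool * rate%/100 = 4845.12 * 4.5/100 = 218.0 kg/ha/yr

218.0


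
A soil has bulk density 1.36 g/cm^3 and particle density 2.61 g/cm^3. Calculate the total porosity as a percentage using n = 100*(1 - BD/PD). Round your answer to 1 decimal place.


Step 1: Formula: n = 100 * (1 - BD / PD)
Step 2: n = 100 * (1 - 1.36 / 2.61)
Step 3: n = 100 * (1 - 0.52107)
Step 4: n = 47.9%

47.9


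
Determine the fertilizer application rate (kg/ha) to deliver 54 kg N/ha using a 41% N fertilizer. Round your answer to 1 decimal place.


Step 1: Fertilizer rate = target N / (N content / 100)
Step 2: Rate = 54 / (41 / 100)
Step 3: Rate = 54 / 0.41
Step 4: Rate = 131.7 kg/ha

131.7


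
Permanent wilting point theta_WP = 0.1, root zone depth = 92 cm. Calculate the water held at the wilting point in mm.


Step 1: Water (mm) = theta_WP * depth * 10
Step 2: Water = 0.1 * 92 * 10
Step 3: Water = 92.0 mm

92.0


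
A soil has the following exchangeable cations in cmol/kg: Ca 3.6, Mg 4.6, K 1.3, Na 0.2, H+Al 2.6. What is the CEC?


Step 1: CEC = Ca + Mg + K + Na + (H+Al)
Step 2: CEC = 3.6 + 4.6 + 1.3 + 0.2 + 2.6
Step 3: CEC = 12.3 cmol/kg

12.3


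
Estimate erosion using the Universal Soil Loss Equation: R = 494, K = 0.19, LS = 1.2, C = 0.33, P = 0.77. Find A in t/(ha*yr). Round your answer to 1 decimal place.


Step 1: A = R * K * LS * C * P
Step 2: R * K = 494 * 0.19 = 93.86
Step 3: (R*K) * LS = 93.86 * 1.2 = 112.632
Step 4: * C * P = 112.632 * 0.33 * 0.77 = 28.6
Step 5: A = 28.6 t/(ha*yr)

28.6


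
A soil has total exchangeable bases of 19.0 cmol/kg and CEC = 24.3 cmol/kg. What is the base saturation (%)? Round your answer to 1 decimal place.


Step 1: BS = 100 * (sum of bases) / CEC
Step 2: BS = 100 * 19.0 / 24.3
Step 3: BS = 78.2%

78.2


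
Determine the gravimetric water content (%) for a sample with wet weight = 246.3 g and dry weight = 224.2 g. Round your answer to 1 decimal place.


Step 1: Water mass = wet - dry = 246.3 - 224.2 = 22.1 g
Step 2: w = 100 * water mass / dry mass
Step 3: w = 100 * 22.1 / 224.2 = 9.9%

9.9


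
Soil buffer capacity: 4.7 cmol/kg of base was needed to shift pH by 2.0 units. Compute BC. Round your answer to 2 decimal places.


Step 1: BC = change in base / change in pH
Step 2: BC = 4.7 / 2.0
Step 3: BC = 2.35 cmol/(kg*pH unit)

2.35


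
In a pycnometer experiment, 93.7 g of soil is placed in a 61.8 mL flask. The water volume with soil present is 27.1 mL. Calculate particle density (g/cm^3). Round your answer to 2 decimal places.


Step 1: Volume of solids = flask volume - water volume with soil
Step 2: V_solids = 61.8 - 27.1 = 34.7 mL
Step 3: Particle density = mass / V_solids = 93.7 / 34.7 = 2.7 g/cm^3

2.7


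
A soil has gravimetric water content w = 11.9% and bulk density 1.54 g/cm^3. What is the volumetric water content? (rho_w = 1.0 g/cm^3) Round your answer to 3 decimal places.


Step 1: theta = (w / 100) * BD / rho_w
Step 2: theta = (11.9 / 100) * 1.54 / 1.0
Step 3: theta = 0.119 * 1.54
Step 4: theta = 0.183

0.183


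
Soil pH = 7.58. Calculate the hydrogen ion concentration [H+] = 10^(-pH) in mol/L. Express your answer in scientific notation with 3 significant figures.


Step 1: [H+] = 10^(-pH)
Step 2: [H+] = 10^(-7.58)
Step 3: [H+] = 2.63e-08 mol/L

2.63e-08


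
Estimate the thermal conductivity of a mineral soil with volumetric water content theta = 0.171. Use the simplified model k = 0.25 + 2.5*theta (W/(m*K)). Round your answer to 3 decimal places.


Step 1: k = 0.25 + 2.5 * theta
Step 2: k = 0.25 + 2.5 * 0.171
Step 3: k = 0.25 + 0.428
Step 4: k = 0.678 W/(m*K)

0.678


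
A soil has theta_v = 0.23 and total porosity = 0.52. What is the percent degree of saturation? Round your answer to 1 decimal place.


Step 1: S = 100 * theta_v / n
Step 2: S = 100 * 0.23 / 0.52
Step 3: S = 44.2%

44.2


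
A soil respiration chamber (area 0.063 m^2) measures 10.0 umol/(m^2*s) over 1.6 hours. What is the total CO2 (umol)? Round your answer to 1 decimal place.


Step 1: Convert time to seconds: 1.6 hr * 3600 = 5760.0 s
Step 2: Total = flux * area * time_s
Step 3: Total = 10.0 * 0.063 * 5760.0
Step 4: Total = 3628.8 umol

3628.8
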